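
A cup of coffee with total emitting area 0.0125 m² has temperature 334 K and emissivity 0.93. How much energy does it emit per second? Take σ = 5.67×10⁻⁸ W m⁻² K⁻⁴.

P ≈ 8.20 W

P = εσAT⁴ = 0.93 × 5.67×10⁻⁸ × 0.0125 × (334)⁴ = 0.93 × 5.67×10⁻⁸ × 0.0125 × 1.24×10^10.
P = 8.20 W.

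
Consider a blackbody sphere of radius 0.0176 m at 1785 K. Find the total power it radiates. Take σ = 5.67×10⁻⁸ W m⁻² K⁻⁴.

P ≈ 2240 W

A = 4πr² = 4π × (0.0176)² = 3.89×10^-3 m².
P = σAT⁴ = 5.67×10⁻⁸ × 3.89×10^-3 × (1785)⁴ = 5.67×10⁻⁸ × 3.89×10^-3 × 1.02×10^13.
P = 2240 W.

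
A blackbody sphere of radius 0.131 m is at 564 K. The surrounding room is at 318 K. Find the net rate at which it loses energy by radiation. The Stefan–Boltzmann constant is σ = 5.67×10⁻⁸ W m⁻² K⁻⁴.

Q ≈ 1110 W

A = 4πr² = 4π × (0.131)² = 0.216 m².
Q = σA(T⁴ − T_s⁴). T⁴ − T_s⁴ = (564)⁴ − (318)⁴ = 1.01×10^11 − 1.02×10^10 = 9.10×10^10 K⁴.
Q = 5.67×10⁻⁸ × 0.216 × 9.10×10^10 = 1110 W.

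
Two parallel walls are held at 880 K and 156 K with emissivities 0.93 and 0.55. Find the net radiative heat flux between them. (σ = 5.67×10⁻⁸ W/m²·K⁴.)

q ≈ 17900 W/m²

For two large parallel gray plates, q = σ(T₁⁴ − T₂⁴) / (1/ε₁ + 1/ε₂ − 1).
1/ε₁ + 1/ε₂ − 1 = 1/0.93 + 1/0.55 − 1 = 1.893.
T₁⁴ − T₂⁴ = 6.00×10^11 − 5.92×10^8 = 5.99×10^11 K⁴.
q = 5.67×10⁻⁸ × 5.99×10^11 / 1.893 = 17900 W/m².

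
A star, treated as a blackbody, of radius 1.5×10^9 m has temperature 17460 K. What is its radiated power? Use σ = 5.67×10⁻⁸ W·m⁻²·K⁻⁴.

A = 4πr² = 4π × (1.5×10^9)² = 2.83×10^19 m².
P = σAT⁴ = 5.67×10⁻⁸ × 2.83×10^19 × (17460)⁴ = 5.67×10⁻⁸ × 2.83×10^19 × 9.29×10^16.
P = 1.49×10^29 W.

P ≈ 1.49×10^29 W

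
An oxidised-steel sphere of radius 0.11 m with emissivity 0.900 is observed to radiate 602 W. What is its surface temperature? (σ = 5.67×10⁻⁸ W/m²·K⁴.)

T ≈ 528 K

A = 4πr² = 4π × (0.11)² = 0.152 m².
From P = εσAT⁴, T = (P / εσA)^(1/4) = (602 / (0.900 × 5.67×10⁻⁸ × 0.152))^(1/4).
T = (7.76×10^10)^(1/4) = 528 K.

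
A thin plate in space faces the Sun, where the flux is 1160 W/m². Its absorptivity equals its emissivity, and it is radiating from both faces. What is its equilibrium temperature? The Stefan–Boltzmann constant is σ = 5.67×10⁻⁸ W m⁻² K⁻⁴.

Absorbed flux αS = emitted flux 2εσT⁴ per unit area; with α = ε this gives T = (S/2σ)^(1/4).
T = (1160 / (2 × 5.67×10⁻⁸))^(1/4) = (1.02×10^10)^(1/4).
T = 318 K.

T ≈ 318 K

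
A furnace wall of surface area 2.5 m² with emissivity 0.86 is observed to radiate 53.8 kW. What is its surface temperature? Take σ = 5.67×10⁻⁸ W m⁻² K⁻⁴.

T ≈ 815 K

From P = εσAT⁴, T = (P / εσA)^(1/4) = (53800 / (0.86 × 5.67×10⁻⁸ × 2.50))^(1/4).
T = (4.41×10^11)^(1/4) = 815 K.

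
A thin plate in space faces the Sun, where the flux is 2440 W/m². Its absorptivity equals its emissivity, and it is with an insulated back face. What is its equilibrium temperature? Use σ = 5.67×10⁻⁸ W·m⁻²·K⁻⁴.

Absorbed flux αS = emitted flux εσT⁴ (one radiating face); with α = ε, T = (S/σ)^(1/4).
T = (2440 / 5.67×10⁻⁸)^(1/4) = (4.30×10^10)^(1/4).
T = 455 K.

T ≈ 455 K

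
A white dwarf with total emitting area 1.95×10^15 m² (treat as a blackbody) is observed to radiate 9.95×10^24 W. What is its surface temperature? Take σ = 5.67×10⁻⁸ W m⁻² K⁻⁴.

T ≈ 17300 K

From P = σAT⁴, T = (P / σA)^(1/4) = (9.95×10^24 / (5.67×10⁻⁸ × 1.95×10^15))^(1/4).
T = (9.00×10^16)^(1/4) = 17300 K.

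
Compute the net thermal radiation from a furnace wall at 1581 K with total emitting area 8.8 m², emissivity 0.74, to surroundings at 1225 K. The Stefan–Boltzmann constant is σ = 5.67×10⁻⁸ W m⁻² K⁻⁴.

Q ≈ 1.48×10^6 W

Q = εσA(T⁴ − T_s⁴). T⁴ − T_s⁴ = (1581)⁴ − (1225)⁴ = 6.25×10^12 − 2.25×10^12 = 4.00×10^12 K⁴.
Q = 0.74 × 5.67×10⁻⁸ × 8.80 × 4.00×10^12 = 1.48×10^6 W.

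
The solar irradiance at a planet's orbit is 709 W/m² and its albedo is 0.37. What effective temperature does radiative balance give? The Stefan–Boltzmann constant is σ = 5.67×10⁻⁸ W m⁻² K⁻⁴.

Power absorbed = (1−a)S·πR²; power emitted = 4πR²σT⁴. Equating and cancelling πR²:
T = ((1−a)S / 4σ)^(1/4) = (447 / (4 × 5.67×10⁻⁸))^(1/4) = (1.97×10^9)^(1/4).
T = 211 K.

T ≈ 211 K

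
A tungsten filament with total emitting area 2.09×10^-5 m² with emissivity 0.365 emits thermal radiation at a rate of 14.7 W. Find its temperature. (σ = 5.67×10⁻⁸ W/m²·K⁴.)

From P = εσAT⁴, T = (P / εσA)^(1/4) = (14.7 / (0.365 × 5.67×10⁻⁸ × 2.09×10^-5))^(1/4).
T = (3.40×10^13)^(1/4) = 2410 K.

T ≈ 2410 K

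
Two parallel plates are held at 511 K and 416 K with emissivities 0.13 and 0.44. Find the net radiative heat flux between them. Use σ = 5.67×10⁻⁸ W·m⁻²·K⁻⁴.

For two large parallel gray plates, q = σ(T₁⁴ − T₂⁴) / (1/ε₁ + 1/ε₂ − 1).
1/ε₁ + 1/ε₂ − 1 = 1/0.13 + 1/0.44 − 1 = 8.965.
T₁⁴ − T₂⁴ = 6.82×10^10 − 2.99×10^10 = 3.82×10^10 K⁴.
q = 5.67×10⁻⁸ × 3.82×10^10 / 8.965 = 242 W/m².

q ≈ 242 W/m²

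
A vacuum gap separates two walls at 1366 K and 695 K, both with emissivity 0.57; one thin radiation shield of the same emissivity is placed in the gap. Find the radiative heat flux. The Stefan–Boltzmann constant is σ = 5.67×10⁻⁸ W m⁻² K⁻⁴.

Each of the 2 gaps contributes resistance (2/ε − 1) = 2/0.57 − 1 = 2.509; total = 5.018.
q = σ(T₁⁴ − T₂⁴) / 5.018 = 5.67×10⁻⁸ × 3.25×10^12 / 5.018 = 36700 W/m².

q ≈ 36700 W/m²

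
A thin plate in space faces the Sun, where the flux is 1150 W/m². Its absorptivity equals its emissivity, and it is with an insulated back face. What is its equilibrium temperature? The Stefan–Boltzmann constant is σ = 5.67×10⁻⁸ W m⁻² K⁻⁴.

Absorbed flux αS = emitted flux εσT⁴ (one radiating face); with α = ε, T = (S/σ)^(1/4).
T = (1150 / 5.67×10⁻⁸)^(1/4) = (2.03×10^10)^(1/4).
T = 377 K.

T ≈ 377 K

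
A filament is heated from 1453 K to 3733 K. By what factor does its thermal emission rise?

ratio ≈ 43.6

P ∝ T⁴, so the ratio is (3733/1453)⁴ = (2.569)⁴ = 43.6.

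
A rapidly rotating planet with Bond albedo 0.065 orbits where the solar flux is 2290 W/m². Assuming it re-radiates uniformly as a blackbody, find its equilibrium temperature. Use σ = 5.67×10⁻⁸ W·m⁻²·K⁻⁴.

Power absorbed = (1−a)S·πR²; power emitted = 4πR²σT⁴. Equating and cancelling πR²:
T = ((1−a)S / 4σ)^(1/4) = (2140 / (4 × 5.67×10⁻⁸))^(1/4) = (9.44×10^9)^(1/4).
T = 312 K.

T ≈ 312 K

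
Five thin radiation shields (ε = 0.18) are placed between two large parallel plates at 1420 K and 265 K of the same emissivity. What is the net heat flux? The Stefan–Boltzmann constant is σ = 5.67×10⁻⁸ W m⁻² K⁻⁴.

Each of the 6 gaps contributes resistance (2/ε − 1) = 2/0.18 − 1 = 10.11; total = 60.67.
q = σ(T₁⁴ − T₂⁴) / 60.67 = 5.67×10⁻⁸ × 4.06×10^12 / 60.67 = 3800 W/m².

q ≈ 3800 W/m²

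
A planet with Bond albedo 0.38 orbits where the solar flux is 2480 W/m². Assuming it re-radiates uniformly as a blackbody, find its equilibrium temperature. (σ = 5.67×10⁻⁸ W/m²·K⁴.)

Power absorbed = (1−a)S·πR²; power emitted = 4πR²σT⁴. Equating and cancelling πR²:
T = ((1−a)S / 4σ)^(1/4) = (1540 / (4 × 5.67×10⁻⁸))^(1/4) = (6.78×10^9)^(1/4).
T = 287 K.

T ≈ 287 K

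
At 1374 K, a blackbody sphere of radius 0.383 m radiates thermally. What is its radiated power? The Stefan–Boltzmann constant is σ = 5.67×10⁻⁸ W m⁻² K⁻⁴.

A = 4πr² = 4π × (0.383)² = 1.84 m².
P = σAT⁴ = 5.67×10⁻⁸ × 1.84 × (1374)⁴ = 5.67×10⁻⁸ × 1.84 × 3.56×10^12.
P = 3.73×10^5 W.

P ≈ 3.73×10^5 W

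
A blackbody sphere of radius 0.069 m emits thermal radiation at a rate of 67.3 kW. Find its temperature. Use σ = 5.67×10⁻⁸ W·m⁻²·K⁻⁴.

T ≈ 2110 K

A = 4πr² = 4π × (0.069)² = 0.0598 m².
From P = σAT⁴, T = (P / σA)^(1/4) = (67300 / (5.67×10⁻⁸ × 0.0598))^(1/4).
T = (1.98×10^13)^(1/4) = 2110 K.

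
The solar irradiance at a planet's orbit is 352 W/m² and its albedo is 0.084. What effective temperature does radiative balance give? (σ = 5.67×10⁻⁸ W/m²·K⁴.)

T ≈ 194 K

Power absorbed = (1−a)S·πR²; power emitted = 4πR²σT⁴. Equating and cancelling πR²:
T = ((1−a)S / 4σ)^(1/4) = (322 / (4 × 5.67×10⁻⁸))^(1/4) = (1.42×10^9)^(1/4).
T = 194 K.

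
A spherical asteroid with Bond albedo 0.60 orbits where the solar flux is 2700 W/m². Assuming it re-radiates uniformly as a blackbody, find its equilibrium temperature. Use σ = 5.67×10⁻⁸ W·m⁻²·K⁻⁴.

T ≈ 263 K

Power absorbed = (1−a)S·πR²; power emitted = 4πR²σT⁴. Equating and cancelling πR²:
T = ((1−a)S / 4σ)^(1/4) = (1080 / (4 × 5.67×10⁻⁸))^(1/4) = (4.76×10^9)^(1/4).
T = 263 K.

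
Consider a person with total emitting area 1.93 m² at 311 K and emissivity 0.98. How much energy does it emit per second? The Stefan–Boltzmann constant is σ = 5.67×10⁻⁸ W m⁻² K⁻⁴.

P ≈ 1000 W

Stefan–Boltzmann: P = εσAT⁴ = 0.98 × 5.67×10⁻⁸ × 1.93 × (311)⁴ = 0.98 × 5.67×10⁻⁸ × 1.93 × 9.35×10^9.
P = 1000 W.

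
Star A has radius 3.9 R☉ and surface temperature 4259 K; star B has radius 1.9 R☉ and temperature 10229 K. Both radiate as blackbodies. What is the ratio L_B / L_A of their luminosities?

L = 4πR²σT⁴ ∝ R²T⁴, so L_B/L_A = (1.9/3.9)² × (10229/4259)⁴ = 0.237 × 33.3 = 7.90.

L_B/L_A ≈ 7.90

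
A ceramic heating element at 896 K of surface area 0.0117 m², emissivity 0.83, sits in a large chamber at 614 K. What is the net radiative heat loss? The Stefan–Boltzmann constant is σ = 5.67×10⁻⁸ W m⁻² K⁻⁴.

Q = εσA(T⁴ − T_s⁴). T⁴ − T_s⁴ = (896)⁴ − (614)⁴ = 6.45×10^11 − 1.42×10^11 = 5.02×10^11 K⁴.
Q = 0.83 × 5.67×10⁻⁸ × 0.0117 × 5.02×10^11 = 277 W.

Q ≈ 277 W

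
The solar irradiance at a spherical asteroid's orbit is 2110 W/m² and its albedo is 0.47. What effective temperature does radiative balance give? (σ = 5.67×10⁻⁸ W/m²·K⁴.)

T ≈ 265 K

Power absorbed = (1−a)S·πR²; power emitted = 4πR²σT⁴. Equating and cancelling πR²:
T = ((1−a)S / 4σ)^(1/4) = (1120 / (4 × 5.67×10⁻⁸))^(1/4) = (4.93×10^9)^(1/4).
T = 265 K.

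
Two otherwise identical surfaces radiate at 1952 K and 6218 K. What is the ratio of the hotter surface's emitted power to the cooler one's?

P ∝ T⁴, so the ratio is (6218/1952)⁴ = (3.185)⁴ = 103.

ratio ≈ 103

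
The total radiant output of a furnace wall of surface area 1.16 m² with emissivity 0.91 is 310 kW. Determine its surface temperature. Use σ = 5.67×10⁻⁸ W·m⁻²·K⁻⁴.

T ≈ 1510 K

From P = εσAT⁴, T = (P / εσA)^(1/4) = (3.10×10^5 / (0.91 × 5.67×10⁻⁸ × 1.16))^(1/4).
T = (5.18×10^12)^(1/4) = 1510 K.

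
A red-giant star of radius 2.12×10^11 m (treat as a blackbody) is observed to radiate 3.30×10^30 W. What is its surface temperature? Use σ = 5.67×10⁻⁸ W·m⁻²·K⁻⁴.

A = 4πr² = 4π × (2.12×10^11)² = 5.65×10^23 m².
From P = σAT⁴, T = (P / σA)^(1/4) = (3.30×10^30 / (5.67×10⁻⁸ × 5.65×10^23))^(1/4).
T = (1.03×10^14)^(1/4) = 3190 K.

T ≈ 3190 K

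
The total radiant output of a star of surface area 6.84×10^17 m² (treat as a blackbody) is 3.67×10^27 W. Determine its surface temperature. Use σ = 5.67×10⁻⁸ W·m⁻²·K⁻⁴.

T ≈ 17500 K

From P = σAT⁴, T = (P / σA)^(1/4) = (3.67×10^27 / (5.67×10⁻⁸ × 6.84×10^17))^(1/4).
T = (9.46×10^16)^(1/4) = 17500 K.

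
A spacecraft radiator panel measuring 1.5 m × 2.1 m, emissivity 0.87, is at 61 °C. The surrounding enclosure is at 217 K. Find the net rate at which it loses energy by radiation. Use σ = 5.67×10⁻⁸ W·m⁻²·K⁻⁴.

A = 1.5 × 2.1 = 3.15 m².
Convert: 61 °C = 334 K.
Q = εσA(T⁴ − T_s⁴). T⁴ − T_s⁴ = (334)⁴ − (217)⁴ = 1.24×10^10 − 2.22×10^9 = 1.02×10^10 K⁴.
Q = 0.87 × 5.67×10⁻⁸ × 3.15 × 1.02×10^10 = 1590 W.

Q ≈ 1590 W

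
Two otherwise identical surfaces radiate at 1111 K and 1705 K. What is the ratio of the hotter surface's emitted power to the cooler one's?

ratio ≈ 5.55

P ∝ T⁴, so the ratio is (1705/1111)⁴ = (1.535)⁴ = 5.55.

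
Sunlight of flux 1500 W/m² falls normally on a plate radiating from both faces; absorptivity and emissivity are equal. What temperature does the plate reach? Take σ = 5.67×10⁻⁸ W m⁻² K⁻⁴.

Absorbed flux αS = emitted flux 2εσT⁴ per unit area; with α = ε this gives T = (S/2σ)^(1/4).
T = (1500 / (2 × 5.67×10⁻⁸))^(1/4) = (1.32×10^10)^(1/4).
T = 339 K.

T ≈ 339 K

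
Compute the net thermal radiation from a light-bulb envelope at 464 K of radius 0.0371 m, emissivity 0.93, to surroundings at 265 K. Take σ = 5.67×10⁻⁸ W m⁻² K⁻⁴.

Q ≈ 37.8 W

A = 4πr² = 4π × (0.0371)² = 0.0173 m².
Q = εσA(T⁴ − T_s⁴). T⁴ − T_s⁴ = (464)⁴ − (265)⁴ = 4.64×10^10 − 4.93×10^9 = 4.14×10^10 K⁴.
Q = 0.93 × 5.67×10⁻⁸ × 0.0173 × 4.14×10^10 = 37.8 W.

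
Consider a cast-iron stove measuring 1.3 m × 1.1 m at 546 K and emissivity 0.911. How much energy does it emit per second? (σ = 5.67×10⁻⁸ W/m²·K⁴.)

A = 1.3 × 1.1 = 1.43 m².
P = εσAT⁴ = 0.911 × 5.67×10⁻⁸ × 1.43 × (546)⁴ = 0.911 × 5.67×10⁻⁸ × 1.43 × 8.89×10^10.
P = 6560 W.

P ≈ 6560 W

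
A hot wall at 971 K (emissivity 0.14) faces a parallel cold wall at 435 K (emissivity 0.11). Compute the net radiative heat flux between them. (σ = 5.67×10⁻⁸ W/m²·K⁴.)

q ≈ 3180 W/m²

For two large parallel gray plates, q = σ(T₁⁴ − T₂⁴) / (1/ε₁ + 1/ε₂ − 1).
1/ε₁ + 1/ε₂ − 1 = 1/0.14 + 1/0.11 − 1 = 15.23.
T₁⁴ − T₂⁴ = 8.89×10^11 − 3.58×10^10 = 8.53×10^11 K⁴.
q = 5.67×10⁻⁸ × 8.53×10^11 / 15.23 = 3180 W/m².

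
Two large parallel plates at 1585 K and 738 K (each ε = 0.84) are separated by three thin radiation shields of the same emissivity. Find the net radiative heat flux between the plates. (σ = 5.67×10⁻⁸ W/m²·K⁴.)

q ≈ 61700 W/m²

Each of the 4 gaps contributes resistance (2/ε − 1) = 2/0.84 − 1 = 1.381; total = 5.524.
q = σ(T₁⁴ − T₂⁴) / 5.524 = 5.67×10⁻⁸ × 6.01×10^12 / 5.524 = 61700 W/m².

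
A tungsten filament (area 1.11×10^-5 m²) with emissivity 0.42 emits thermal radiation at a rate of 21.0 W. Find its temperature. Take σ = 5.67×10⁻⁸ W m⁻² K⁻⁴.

T ≈ 2990 K

From P = εσAT⁴, T = (P / εσA)^(1/4) = (21.0 / (0.42 × 5.67×10⁻⁸ × 1.11×10^-5))^(1/4).
T = (7.94×10^13)^(1/4) = 2990 K.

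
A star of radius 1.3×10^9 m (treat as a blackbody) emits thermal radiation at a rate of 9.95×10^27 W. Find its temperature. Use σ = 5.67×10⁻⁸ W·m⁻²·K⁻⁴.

T ≈ 9530 K

A = 4πr² = 4π × (1.3×10^9)² = 2.12×10^19 m².
From P = σAT⁴, T = (P / σA)^(1/4) = (9.95×10^27 / (5.67×10⁻⁸ × 2.12×10^19))^(1/4).
T = (8.26×10^15)^(1/4) = 9530 K.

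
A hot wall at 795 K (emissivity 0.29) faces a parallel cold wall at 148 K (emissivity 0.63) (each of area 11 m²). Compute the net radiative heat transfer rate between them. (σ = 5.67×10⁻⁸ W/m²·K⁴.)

Q ≈ 61700 W

For two large parallel gray plates, q = σ(T₁⁴ − T₂⁴) / (1/ε₁ + 1/ε₂ − 1).
1/ε₁ + 1/ε₂ − 1 = 1/0.29 + 1/0.63 − 1 = 4.036.
T₁⁴ − T₂⁴ = 3.99×10^11 − 4.80×10^8 = 3.99×10^11 K⁴.
q = 5.67×10⁻⁸ × 3.99×10^11 / 4.036 = 5610 W/m².
Q = q·A = 5610 × 11 = 61700 W.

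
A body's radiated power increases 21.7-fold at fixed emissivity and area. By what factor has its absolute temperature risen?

P ∝ T⁴ ⇒ T ∝ P^(1/4), so T scales by (21.7)^(1/4) = 2.16.

factor ≈ 2.16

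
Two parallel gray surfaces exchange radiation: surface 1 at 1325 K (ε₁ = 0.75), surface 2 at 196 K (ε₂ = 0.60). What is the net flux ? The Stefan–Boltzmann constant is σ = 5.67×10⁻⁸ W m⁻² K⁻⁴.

For two large parallel gray plates, q = σ(T₁⁴ − T₂⁴) / (1/ε₁ + 1/ε₂ − 1).
1/ε₁ + 1/ε₂ − 1 = 1/0.75 + 1/0.60 − 1 = 2.000.
T₁⁴ − T₂⁴ = 3.08×10^12 − 1.48×10^9 = 3.08×10^12 K⁴.
q = 5.67×10⁻⁸ × 3.08×10^12 / 2.000 = 87300 W/m².

q ≈ 87300 W/m²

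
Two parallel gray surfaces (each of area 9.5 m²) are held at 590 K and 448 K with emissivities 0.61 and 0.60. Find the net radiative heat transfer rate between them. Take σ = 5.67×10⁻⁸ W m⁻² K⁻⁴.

For two large parallel gray plates, q = σ(T₁⁴ − T₂⁴) / (1/ε₁ + 1/ε₂ − 1).
1/ε₁ + 1/ε₂ − 1 = 1/0.61 + 1/0.60 − 1 = 2.306.
T₁⁴ − T₂⁴ = 1.21×10^11 − 4.03×10^10 = 8.09×10^10 K⁴.
q = 5.67×10⁻⁸ × 8.09×10^10 / 2.306 = 1990 W/m².
Q = q·A = 1990 × 9.5 = 18900 W.

Q ≈ 18900 W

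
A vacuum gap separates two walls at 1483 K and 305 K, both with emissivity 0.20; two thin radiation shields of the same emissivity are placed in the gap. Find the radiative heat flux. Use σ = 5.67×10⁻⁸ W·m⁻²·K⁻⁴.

Each of the 3 gaps contributes resistance (2/ε − 1) = 2/0.20 − 1 = 9.000; total = 27.00.
q = σ(T₁⁴ − T₂⁴) / 27.00 = 5.67×10⁻⁸ × 4.83×10^12 / 27.00 = 10100 W/m².

q ≈ 10100 W/m²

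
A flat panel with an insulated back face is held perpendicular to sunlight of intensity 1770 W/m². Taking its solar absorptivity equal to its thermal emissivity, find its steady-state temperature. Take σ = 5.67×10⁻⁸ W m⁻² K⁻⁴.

T ≈ 420 K

Absorbed flux αS = emitted flux εσT⁴ (one radiating face); with α = ε, T = (S/σ)^(1/4).
T = (1770 / 5.67×10⁻⁸)^(1/4) = (3.12×10^10)^(1/4).
T = 420 K.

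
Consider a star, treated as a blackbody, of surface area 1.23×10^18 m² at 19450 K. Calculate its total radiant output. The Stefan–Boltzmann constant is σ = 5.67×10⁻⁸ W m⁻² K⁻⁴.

P = σAT⁴ = 5.67×10⁻⁸ × 1.23×10^18 × (19450)⁴ = 5.67×10⁻⁸ × 1.23×10^18 × 1.43×10^17.
P = 9.98×10^27 W.

P ≈ 9.98×10^27 W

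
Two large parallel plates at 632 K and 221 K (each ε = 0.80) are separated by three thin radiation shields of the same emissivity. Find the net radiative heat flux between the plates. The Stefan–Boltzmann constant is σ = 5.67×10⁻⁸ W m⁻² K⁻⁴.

Each of the 4 gaps contributes resistance (2/ε − 1) = 2/0.80 − 1 = 1.500; total = 6.000.
q = σ(T₁⁴ − T₂⁴) / 6.000 = 5.67×10⁻⁸ × 1.57×10^11 / 6.000 = 1490 W/m².

q ≈ 1490 W/m²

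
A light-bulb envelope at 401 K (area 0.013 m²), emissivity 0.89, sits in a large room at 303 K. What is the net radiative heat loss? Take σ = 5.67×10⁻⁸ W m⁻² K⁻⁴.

Q = εσA(T⁴ − T_s⁴). T⁴ − T_s⁴ = (401)⁴ − (303)⁴ = 2.59×10^10 − 8.43×10^9 = 1.74×10^10 K⁴.
Q = 0.89 × 5.67×10⁻⁸ × 0.0130 × 1.74×10^10 = 11.4 W.

Q ≈ 11.4 W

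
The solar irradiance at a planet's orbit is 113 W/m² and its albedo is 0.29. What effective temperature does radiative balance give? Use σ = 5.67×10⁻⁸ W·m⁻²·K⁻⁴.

Power absorbed = (1−a)S·πR²; power emitted = 4πR²σT⁴. Equating and cancelling πR²:
T = ((1−a)S / 4σ)^(1/4) = (80.2 / (4 × 5.67×10⁻⁸))^(1/4) = (3.54×10^8)^(1/4).
T = 137 K.

T ≈ 137 K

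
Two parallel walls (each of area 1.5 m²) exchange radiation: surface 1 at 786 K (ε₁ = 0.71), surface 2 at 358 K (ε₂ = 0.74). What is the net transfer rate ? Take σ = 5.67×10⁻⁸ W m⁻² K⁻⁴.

Q ≈ 17700 W

For two large parallel gray plates, q = σ(T₁⁴ − T₂⁴) / (1/ε₁ + 1/ε₂ − 1).
1/ε₁ + 1/ε₂ − 1 = 1/0.71 + 1/0.74 − 1 = 1.760.
T₁⁴ − T₂⁴ = 3.82×10^11 − 1.64×10^10 = 3.65×10^11 K⁴.
q = 5.67×10⁻⁸ × 3.65×10^11 / 1.760 = 11800 W/m².
Q = q·A = 11800 × 1.5 = 17700 W.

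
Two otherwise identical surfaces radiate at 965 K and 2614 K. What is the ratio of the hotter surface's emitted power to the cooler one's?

P ∝ T⁴, so the ratio is (2614/965)⁴ = (2.709)⁴ = 53.8.

ratio ≈ 53.8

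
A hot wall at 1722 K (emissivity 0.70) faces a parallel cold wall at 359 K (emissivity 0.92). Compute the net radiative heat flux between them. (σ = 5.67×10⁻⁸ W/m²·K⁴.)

q ≈ 3.28×10^5 W/m²

For two large parallel gray plates, q = σ(T₁⁴ − T₂⁴) / (1/ε₁ + 1/ε₂ − 1).
1/ε₁ + 1/ε₂ − 1 = 1/0.70 + 1/0.92 − 1 = 1.516.
T₁⁴ − T₂⁴ = 8.79×10^12 − 1.66×10^10 = 8.78×10^12 K⁴.
q = 5.67×10⁻⁸ × 8.78×10^12 / 1.516 = 3.28×10^5 W/m².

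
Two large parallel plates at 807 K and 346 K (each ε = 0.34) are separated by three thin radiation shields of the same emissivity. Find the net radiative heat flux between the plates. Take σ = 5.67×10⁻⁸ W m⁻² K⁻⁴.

q ≈ 1190 W/m²

Each of the 4 gaps contributes resistance (2/ε − 1) = 2/0.34 − 1 = 4.882; total = 19.53.
q = σ(T₁⁴ − T₂⁴) / 19.53 = 5.67×10⁻⁸ × 4.10×10^11 / 19.53 = 1190 W/m².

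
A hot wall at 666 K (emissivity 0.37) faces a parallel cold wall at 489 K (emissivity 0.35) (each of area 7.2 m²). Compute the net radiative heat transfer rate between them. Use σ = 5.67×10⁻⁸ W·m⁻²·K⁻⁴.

Q ≈ 12500 W

For two large parallel gray plates, q = σ(T₁⁴ − T₂⁴) / (1/ε₁ + 1/ε₂ − 1).
1/ε₁ + 1/ε₂ − 1 = 1/0.37 + 1/0.35 − 1 = 4.560.
T₁⁴ − T₂⁴ = 1.97×10^11 − 5.72×10^10 = 1.40×10^11 K⁴.
q = 5.67×10⁻⁸ × 1.40×10^11 / 4.560 = 1740 W/m².
Q = q·A = 1740 × 7.2 = 12500 W.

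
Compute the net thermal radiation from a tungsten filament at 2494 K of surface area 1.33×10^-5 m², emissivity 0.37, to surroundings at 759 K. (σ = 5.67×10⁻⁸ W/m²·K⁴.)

Q = εσA(T⁴ − T_s⁴). T⁴ − T_s⁴ = (2494)⁴ − (759)⁴ = 3.87×10^13 − 3.32×10^11 = 3.84×10^13 K⁴.
Q = 0.37 × 5.67×10⁻⁸ × 1.33×10^-5 × 3.84×10^13 = 10.7 W.

Q ≈ 10.7 W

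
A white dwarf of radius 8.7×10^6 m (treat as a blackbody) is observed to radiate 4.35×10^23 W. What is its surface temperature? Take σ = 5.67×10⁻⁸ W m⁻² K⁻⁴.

T ≈ 9480 K

A = 4πr² = 4π × (8.7×10^6)² = 9.51×10^14 m².
From P = σAT⁴, T = (P / σA)^(1/4) = (4.35×10^23 / (5.67×10⁻⁸ × 9.51×10^14))^(1/4).
T = (8.07×10^15)^(1/4) = 9480 K.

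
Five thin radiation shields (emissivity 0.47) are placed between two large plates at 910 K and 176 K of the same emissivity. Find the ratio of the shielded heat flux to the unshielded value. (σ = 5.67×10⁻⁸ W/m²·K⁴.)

With N identical shields there are N+1 = 6 gaps in series, each with the same radiative resistance, so the flux falls to 1/(N+1) of its unshielded value.

ratio ≈ 0.167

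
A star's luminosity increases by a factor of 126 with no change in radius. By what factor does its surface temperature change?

factor ≈ 3.35

P ∝ T⁴ ⇒ T ∝ P^(1/4), so T scales by (126)^(1/4) = 3.35.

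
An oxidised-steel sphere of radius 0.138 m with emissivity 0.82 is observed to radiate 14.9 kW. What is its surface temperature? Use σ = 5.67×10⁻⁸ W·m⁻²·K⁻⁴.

A = 4πr² = 4π × (0.138)² = 0.239 m².
From P = εσAT⁴, T = (P / εσA)^(1/4) = (14900 / (0.82 × 5.67×10⁻⁸ × 0.239))^(1/4).
T = (1.34×10^12)^(1/4) = 1080 K.

T ≈ 1080 K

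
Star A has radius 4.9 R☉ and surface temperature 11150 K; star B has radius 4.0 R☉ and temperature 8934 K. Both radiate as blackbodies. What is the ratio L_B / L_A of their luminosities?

L_B/L_A ≈ 0.275

L = 4πR²σT⁴ ∝ R²T⁴, so L_B/L_A = (4.0/4.9)² × (8934/11150)⁴ = 0.666 × 0.412 = 0.275.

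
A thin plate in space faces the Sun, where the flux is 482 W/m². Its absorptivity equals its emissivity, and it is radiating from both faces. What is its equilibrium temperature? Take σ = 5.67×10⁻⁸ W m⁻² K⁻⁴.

Absorbed flux αS = emitted flux 2εσT⁴ per unit area; with α = ε this gives T = (S/2σ)^(1/4).
T = (482 / (2 × 5.67×10⁻⁸))^(1/4) = (4.25×10^9)^(1/4).
T = 255 K.

T ≈ 255 K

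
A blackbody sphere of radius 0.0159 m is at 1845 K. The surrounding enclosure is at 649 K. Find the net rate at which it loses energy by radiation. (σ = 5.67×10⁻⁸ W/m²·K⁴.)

Q ≈ 2060 W

A = 4πr² = 4π × (0.0159)² = 3.18×10^-3 m².
Q = σA(T⁴ − T_s⁴). T⁴ − T_s⁴ = (1845)⁴ − (649)⁴ = 1.16×10^13 − 1.77×10^11 = 1.14×10^13 K⁴.
Q = 5.67×10⁻⁸ × 3.18×10^-3 × 1.14×10^13 = 2060 W.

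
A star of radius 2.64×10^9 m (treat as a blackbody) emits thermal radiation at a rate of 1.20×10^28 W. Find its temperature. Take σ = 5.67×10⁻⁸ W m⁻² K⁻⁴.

T ≈ 7010 K

A = 4πr² = 4π × (2.64×10^9)² = 8.76×10^19 m².
From P = σAT⁴, T = (P / σA)^(1/4) = (1.20×10^28 / (5.67×10⁻⁸ × 8.76×10^19))^(1/4).
T = (2.42×10^15)^(1/4) = 7010 K.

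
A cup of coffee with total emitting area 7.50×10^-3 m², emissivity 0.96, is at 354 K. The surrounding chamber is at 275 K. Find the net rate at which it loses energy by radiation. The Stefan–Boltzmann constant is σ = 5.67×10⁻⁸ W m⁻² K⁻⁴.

Q ≈ 4.08 W

Q = εσA(T⁴ − T_s⁴). T⁴ − T_s⁴ = (354)⁴ − (275)⁴ = 1.57×10^10 − 5.72×10^9 = 9.98×10^9 K⁴.
Q = 0.96 × 5.67×10⁻⁸ × 7.50×10^-3 × 9.98×10^9 = 4.08 W.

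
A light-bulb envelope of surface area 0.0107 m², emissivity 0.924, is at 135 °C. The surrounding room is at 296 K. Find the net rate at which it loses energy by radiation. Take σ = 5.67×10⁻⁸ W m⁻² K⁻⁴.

Convert: 135 °C = 408 K.
Q = εσA(T⁴ − T_s⁴). T⁴ − T_s⁴ = (408)⁴ − (296)⁴ = 2.77×10^10 − 7.68×10^9 = 2.00×10^10 K⁴.
Q = 0.924 × 5.67×10⁻⁸ × 0.0107 × 2.00×10^10 = 11.2 W.

Q ≈ 11.2 W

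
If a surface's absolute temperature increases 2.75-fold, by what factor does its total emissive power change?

P ∝ T⁴, so the power scales as (2.75)⁴ = 57.2.

factor ≈ 57.2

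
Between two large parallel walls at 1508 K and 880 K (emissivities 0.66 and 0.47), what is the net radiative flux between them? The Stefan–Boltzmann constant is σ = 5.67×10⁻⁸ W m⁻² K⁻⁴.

For two large parallel gray plates, q = σ(T₁⁴ − T₂⁴) / (1/ε₁ + 1/ε₂ − 1).
1/ε₁ + 1/ε₂ − 1 = 1/0.66 + 1/0.47 − 1 = 2.643.
T₁⁴ − T₂⁴ = 5.17×10^12 − 6.00×10^11 = 4.57×10^12 K⁴.
q = 5.67×10⁻⁸ × 4.57×10^12 / 2.643 = 98100 W/m².

q ≈ 98100 W/m²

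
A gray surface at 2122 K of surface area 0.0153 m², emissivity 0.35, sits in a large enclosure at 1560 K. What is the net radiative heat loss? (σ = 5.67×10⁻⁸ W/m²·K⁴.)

Q ≈ 4360 W

Q = εσA(T⁴ − T_s⁴). T⁴ − T_s⁴ = (2122)⁴ − (1560)⁴ = 2.03×10^13 − 5.92×10^12 = 1.44×10^13 K⁴.
Q = 0.35 × 5.67×10⁻⁸ × 0.0153 × 1.44×10^13 = 4360 W.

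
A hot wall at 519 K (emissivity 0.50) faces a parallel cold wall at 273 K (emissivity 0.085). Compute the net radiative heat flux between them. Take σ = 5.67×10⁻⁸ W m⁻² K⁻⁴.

For two large parallel gray plates, q = σ(T₁⁴ − T₂⁴) / (1/ε₁ + 1/ε₂ − 1).
1/ε₁ + 1/ε₂ − 1 = 1/0.50 + 1/0.085 − 1 = 12.76.
T₁⁴ − T₂⁴ = 7.26×10^10 − 5.55×10^9 = 6.70×10^10 K⁴.
q = 5.67×10⁻⁸ × 6.70×10^10 / 12.76 = 298 W/m².

q ≈ 298 W/m²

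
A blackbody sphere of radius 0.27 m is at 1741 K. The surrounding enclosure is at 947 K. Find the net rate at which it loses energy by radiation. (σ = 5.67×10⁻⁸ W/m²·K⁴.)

A = 4πr² = 4π × (0.27)² = 0.916 m².
Q = σA(T⁴ − T_s⁴). T⁴ − T_s⁴ = (1741)⁴ − (947)⁴ = 9.19×10^12 − 8.04×10^11 = 8.38×10^12 K⁴.
Q = 5.67×10⁻⁸ × 0.916 × 8.38×10^12 = 4.35×10^5 W.

Q ≈ 4.35×10^5 W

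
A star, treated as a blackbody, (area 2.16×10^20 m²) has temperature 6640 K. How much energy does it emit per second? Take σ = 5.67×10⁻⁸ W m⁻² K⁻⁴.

P ≈ 2.38×10^28 W

P = σAT⁴ = 5.67×10⁻⁸ × 2.16×10^20 × (6640)⁴ = 5.67×10⁻⁸ × 2.16×10^20 × 1.94×10^15.
P = 2.38×10^28 W.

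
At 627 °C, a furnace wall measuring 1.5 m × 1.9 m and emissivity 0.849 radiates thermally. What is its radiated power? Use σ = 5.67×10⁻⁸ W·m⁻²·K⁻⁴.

P ≈ 90000 W

A = 1.5 × 1.9 = 2.85 m².
627 °C = 900 K.
Stefan–Boltzmann: P = εσAT⁴ = 0.849 × 5.67×10⁻⁸ × 2.85 × (900)⁴ = 0.849 × 5.67×10⁻⁸ × 2.85 × 6.56×10^11.
P = 90000 W.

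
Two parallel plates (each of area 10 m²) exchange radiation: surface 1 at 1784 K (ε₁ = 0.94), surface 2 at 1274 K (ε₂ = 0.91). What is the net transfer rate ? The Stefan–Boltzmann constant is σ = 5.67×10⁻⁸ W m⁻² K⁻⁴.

Q ≈ 3.65×10^6 W

For two large parallel gray plates, q = σ(T₁⁴ − T₂⁴) / (1/ε₁ + 1/ε₂ − 1).
1/ε₁ + 1/ε₂ − 1 = 1/0.94 + 1/0.91 − 1 = 1.163.
T₁⁴ − T₂⁴ = 1.01×10^13 − 2.63×10^12 = 7.49×10^12 K⁴.
q = 5.67×10⁻⁸ × 7.49×10^12 / 1.163 = 3.65×10^5 W/m².
Q = q·A = 3.65×10^5 × 10 = 3.65×10^6 W.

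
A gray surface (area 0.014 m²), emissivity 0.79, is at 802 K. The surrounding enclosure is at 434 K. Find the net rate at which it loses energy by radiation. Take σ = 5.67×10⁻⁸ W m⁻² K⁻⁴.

Q = εσA(T⁴ − T_s⁴). T⁴ − T_s⁴ = (802)⁴ − (434)⁴ = 4.14×10^11 − 3.55×10^10 = 3.78×10^11 K⁴.
Q = 0.79 × 5.67×10⁻⁸ × 0.0140 × 3.78×10^11 = 237 W.

Q ≈ 237 W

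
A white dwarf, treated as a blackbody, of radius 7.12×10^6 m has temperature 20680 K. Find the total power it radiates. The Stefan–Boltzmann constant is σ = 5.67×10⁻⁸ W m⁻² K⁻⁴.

A = 4πr² = 4π × (7.12×10^6)² = 6.37×10^14 m².
P = σAT⁴ = 5.67×10⁻⁸ × 6.37×10^14 × (20680)⁴ = 5.67×10⁻⁸ × 6.37×10^14 × 1.83×10^17.
P = 6.61×10^24 W.

P ≈ 6.61×10^24 W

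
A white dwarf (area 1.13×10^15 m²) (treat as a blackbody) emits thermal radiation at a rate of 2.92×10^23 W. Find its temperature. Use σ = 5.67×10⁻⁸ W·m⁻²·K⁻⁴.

T ≈ 8220 K

From P = σAT⁴, T = (P / σA)^(1/4) = (2.92×10^23 / (5.67×10⁻⁸ × 1.13×10^15))^(1/4).
T = (4.56×10^15)^(1/4) = 8220 K.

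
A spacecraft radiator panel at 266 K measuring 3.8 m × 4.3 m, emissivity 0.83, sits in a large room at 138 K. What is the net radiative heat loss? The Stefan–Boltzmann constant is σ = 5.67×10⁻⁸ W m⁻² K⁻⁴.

A = 3.8 × 4.3 = 16.3 m².
Q = εσA(T⁴ − T_s⁴). T⁴ − T_s⁴ = (266)⁴ − (138)⁴ = 5.01×10^9 − 3.63×10^8 = 4.64×10^9 K⁴.
Q = 0.83 × 5.67×10⁻⁸ × 16.3 × 4.64×10^9 = 3570 W.

Q ≈ 3570 W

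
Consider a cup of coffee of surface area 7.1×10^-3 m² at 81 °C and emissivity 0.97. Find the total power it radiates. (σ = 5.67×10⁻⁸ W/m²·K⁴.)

P ≈ 6.13 W

81 °C = 354 K.
Stefan–Boltzmann: P = εσAT⁴ = 0.97 × 5.67×10⁻⁸ × 7.10×10^-3 × (354)⁴ = 0.97 × 5.67×10⁻⁸ × 7.10×10^-3 × 1.57×10^10.
P = 6.13 W.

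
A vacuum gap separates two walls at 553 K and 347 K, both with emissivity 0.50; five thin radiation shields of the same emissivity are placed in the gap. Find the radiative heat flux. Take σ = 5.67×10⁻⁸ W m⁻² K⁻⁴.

q ≈ 249 W/m²

Each of the 6 gaps contributes resistance (2/ε − 1) = 2/0.50 − 1 = 3.000; total = 18.00.
q = σ(T₁⁴ − T₂⁴) / 18.00 = 5.67×10⁻⁸ × 7.90×10^10 / 18.00 = 249 W/m².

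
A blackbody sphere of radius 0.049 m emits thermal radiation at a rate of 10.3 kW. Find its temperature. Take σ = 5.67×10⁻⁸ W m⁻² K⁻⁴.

A = 4πr² = 4π × (0.049)² = 0.0302 m².
From P = σAT⁴, T = (P / σA)^(1/4) = (10300 / (5.67×10⁻⁸ × 0.0302))^(1/4).
T = (6.02×10^12)^(1/4) = 1570 K.

T ≈ 1570 K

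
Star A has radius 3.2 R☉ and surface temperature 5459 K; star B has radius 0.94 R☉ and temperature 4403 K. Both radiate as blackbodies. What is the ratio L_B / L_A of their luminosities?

L_B/L_A ≈ 0.0365

L = 4πR²σT⁴ ∝ R²T⁴, so L_B/L_A = (0.94/3.2)² × (4403/5459)⁴ = 0.0863 × 0.423 = 0.0365.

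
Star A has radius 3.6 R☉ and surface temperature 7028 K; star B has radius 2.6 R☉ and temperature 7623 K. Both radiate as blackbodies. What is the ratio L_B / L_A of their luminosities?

L_B/L_A ≈ 0.722

L = 4πR²σT⁴ ∝ R²T⁴, so L_B/L_A = (2.6/3.6)² × (7623/7028)⁴ = 0.522 × 1.38 = 0.722.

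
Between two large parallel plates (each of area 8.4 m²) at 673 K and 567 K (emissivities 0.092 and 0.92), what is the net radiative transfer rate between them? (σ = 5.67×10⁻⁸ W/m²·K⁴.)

Q ≈ 4420 W

For two large parallel gray plates, q = σ(T₁⁴ − T₂⁴) / (1/ε₁ + 1/ε₂ − 1).
1/ε₁ + 1/ε₂ − 1 = 1/0.092 + 1/0.92 − 1 = 10.96.
T₁⁴ − T₂⁴ = 2.05×10^11 − 1.03×10^11 = 1.02×10^11 K⁴.
q = 5.67×10⁻⁸ × 1.02×10^11 / 10.96 = 527 W/m².
Q = q·A = 527 × 8.4 = 4420 W.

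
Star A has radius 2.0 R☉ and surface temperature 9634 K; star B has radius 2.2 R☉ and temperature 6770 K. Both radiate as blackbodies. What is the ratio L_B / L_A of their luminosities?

L_B/L_A ≈ 0.295

L = 4πR²σT⁴ ∝ R²T⁴, so L_B/L_A = (2.2/2.0)² × (6770/9634)⁴ = 1.21 × 0.244 = 0.295.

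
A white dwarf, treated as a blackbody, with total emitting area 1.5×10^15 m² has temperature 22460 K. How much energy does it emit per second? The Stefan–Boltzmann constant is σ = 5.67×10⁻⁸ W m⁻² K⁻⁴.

P = σAT⁴ = 5.67×10⁻⁸ × 1.50×10^15 × (22460)⁴ = 5.67×10⁻⁸ × 1.50×10^15 × 2.54×10^17.
P = 2.16×10^25 W.

P ≈ 2.16×10^25 W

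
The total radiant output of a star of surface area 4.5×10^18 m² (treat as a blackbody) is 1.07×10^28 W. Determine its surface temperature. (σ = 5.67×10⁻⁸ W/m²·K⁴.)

T ≈ 14300 K

From P = σAT⁴, T = (P / σA)^(1/4) = (1.07×10^28 / (5.67×10⁻⁸ × 4.50×10^18))^(1/4).
T = (4.19×10^16)^(1/4) = 14300 K.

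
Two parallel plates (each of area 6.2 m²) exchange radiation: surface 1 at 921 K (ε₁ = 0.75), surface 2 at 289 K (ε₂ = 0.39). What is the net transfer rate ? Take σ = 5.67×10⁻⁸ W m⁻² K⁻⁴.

For two large parallel gray plates, q = σ(T₁⁴ − T₂⁴) / (1/ε₁ + 1/ε₂ − 1).
1/ε₁ + 1/ε₂ − 1 = 1/0.75 + 1/0.39 − 1 = 2.897.
T₁⁴ − T₂⁴ = 7.20×10^11 − 6.98×10^9 = 7.13×10^11 K⁴.
q = 5.67×10⁻⁸ × 7.13×10^11 / 2.897 = 13900 W/m².
Q = q·A = 13900 × 6.2 = 86500 W.

Q ≈ 86500 W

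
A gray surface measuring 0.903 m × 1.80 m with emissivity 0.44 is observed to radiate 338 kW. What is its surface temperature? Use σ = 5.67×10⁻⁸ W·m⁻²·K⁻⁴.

A = 0.903 × 1.80 = 1.63 m².
From P = εσAT⁴, T = (P / εσA)^(1/4) = (3.38×10^5 / (0.44 × 5.67×10⁻⁸ × 1.63))^(1/4).
T = (8.34×10^12)^(1/4) = 1700 K.

T ≈ 1700 K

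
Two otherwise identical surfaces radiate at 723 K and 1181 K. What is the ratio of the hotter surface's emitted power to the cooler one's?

ratio ≈ 7.12

P ∝ T⁴, so the ratio is (1181/723)⁴ = (1.633)⁴ = 7.12.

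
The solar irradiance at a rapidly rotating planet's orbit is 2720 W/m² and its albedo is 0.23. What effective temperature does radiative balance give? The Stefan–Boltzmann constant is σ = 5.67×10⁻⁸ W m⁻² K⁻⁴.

T ≈ 310 K

Power absorbed = (1−a)S·πR²; power emitted = 4πR²σT⁴. Equating and cancelling πR²:
T = ((1−a)S / 4σ)^(1/4) = (2090 / (4 × 5.67×10⁻⁸))^(1/4) = (9.23×10^9)^(1/4).
T = 310 K.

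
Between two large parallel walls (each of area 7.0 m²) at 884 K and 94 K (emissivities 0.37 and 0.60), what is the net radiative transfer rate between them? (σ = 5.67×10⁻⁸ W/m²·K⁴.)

For two large parallel gray plates, q = σ(T₁⁴ − T₂⁴) / (1/ε₁ + 1/ε₂ − 1).
1/ε₁ + 1/ε₂ − 1 = 1/0.37 + 1/0.60 − 1 = 3.369.
T₁⁴ − T₂⁴ = 6.11×10^11 − 7.81×10^7 = 6.11×10^11 K⁴.
q = 5.67×10⁻⁸ × 6.11×10^11 / 3.369 = 10300 W/m².
Q = q·A = 10300 × 7.0 = 71900 W.

Q ≈ 71900 W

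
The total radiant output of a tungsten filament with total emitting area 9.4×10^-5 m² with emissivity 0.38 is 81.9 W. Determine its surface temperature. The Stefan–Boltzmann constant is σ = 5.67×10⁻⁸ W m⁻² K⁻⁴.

From P = εσAT⁴, T = (P / εσA)^(1/4) = (81.9 / (0.38 × 5.67×10⁻⁸ × 9.40×10^-5))^(1/4).
T = (4.04×10^13)^(1/4) = 2520 K.

T ≈ 2520 K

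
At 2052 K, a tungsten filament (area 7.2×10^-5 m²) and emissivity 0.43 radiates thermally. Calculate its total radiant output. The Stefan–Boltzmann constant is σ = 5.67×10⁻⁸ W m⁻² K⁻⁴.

Stefan–Boltzmann: P = εσAT⁴ = 0.43 × 5.67×10⁻⁸ × 7.20×10^-5 × (2052)⁴ = 0.43 × 5.67×10⁻⁸ × 7.20×10^-5 × 1.77×10^13.
P = 31.1 W.

P ≈ 31.1 W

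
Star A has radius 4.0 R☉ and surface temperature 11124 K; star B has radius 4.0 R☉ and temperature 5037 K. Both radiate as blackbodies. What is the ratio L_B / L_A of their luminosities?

L_B/L_A ≈ 0.0420

L = 4πR²σT⁴ ∝ R²T⁴, so L_B/L_A = (4.0/4.0)² × (5037/11124)⁴ = 1.00 × 0.0420 = 0.0420.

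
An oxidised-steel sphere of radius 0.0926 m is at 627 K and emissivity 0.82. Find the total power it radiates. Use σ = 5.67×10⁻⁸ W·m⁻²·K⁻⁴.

P ≈ 774 W

A = 4πr² = 4π × (0.0926)² = 0.108 m².
Stefan–Boltzmann: P = εσAT⁴ = 0.82 × 5.67×10⁻⁸ × 0.108 × (627)⁴ = 0.82 × 5.67×10⁻⁸ × 0.108 × 1.55×10^11.
P = 774 W.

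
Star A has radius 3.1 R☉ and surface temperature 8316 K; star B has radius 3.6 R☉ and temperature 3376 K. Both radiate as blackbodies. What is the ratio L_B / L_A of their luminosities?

L = 4πR²σT⁴ ∝ R²T⁴, so L_B/L_A = (3.6/3.1)² × (3376/8316)⁴ = 1.35 × 0.0272 = 0.0366.

L_B/L_A ≈ 0.0366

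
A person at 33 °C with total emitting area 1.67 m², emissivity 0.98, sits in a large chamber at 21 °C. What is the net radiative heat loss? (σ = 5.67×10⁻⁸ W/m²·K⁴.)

Convert: 33 °C = 306 K; 21 °C = 294 K.
Q = εσA(T⁴ − T_s⁴). T⁴ − T_s⁴ = (306)⁴ − (294)⁴ = 8.77×10^9 − 7.47×10^9 = 1.30×10^9 K⁴.
Q = 0.98 × 5.67×10⁻⁸ × 1.67 × 1.30×10^9 = 120 W.

Q ≈ 120 W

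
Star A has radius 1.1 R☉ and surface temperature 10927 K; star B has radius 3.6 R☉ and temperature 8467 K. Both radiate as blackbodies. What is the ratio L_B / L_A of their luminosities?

L = 4πR²σT⁴ ∝ R²T⁴, so L_B/L_A = (3.6/1.1)² × (8467/10927)⁴ = 10.7 × 0.361 = 3.86.

L_B/L_A ≈ 3.86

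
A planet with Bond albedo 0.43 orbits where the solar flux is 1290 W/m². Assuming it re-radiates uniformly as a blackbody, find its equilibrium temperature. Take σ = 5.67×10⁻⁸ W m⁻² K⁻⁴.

T ≈ 239 K

Power absorbed = (1−a)S·πR²; power emitted = 4πR²σT⁴. Equating and cancelling πR²:
T = ((1−a)S / 4σ)^(1/4) = (735 / (4 × 5.67×10⁻⁸))^(1/4) = (3.24×10^9)^(1/4).
T = 239 K.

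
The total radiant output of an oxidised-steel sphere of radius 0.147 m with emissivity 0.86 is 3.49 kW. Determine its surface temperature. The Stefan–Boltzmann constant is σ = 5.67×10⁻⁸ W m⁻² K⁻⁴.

A = 4πr² = 4π × (0.147)² = 0.272 m².
From P = εσAT⁴, T = (P / εσA)^(1/4) = (3490 / (0.86 × 5.67×10⁻⁸ × 0.272))^(1/4).
T = (2.64×10^11)^(1/4) = 717 K.

T ≈ 717 K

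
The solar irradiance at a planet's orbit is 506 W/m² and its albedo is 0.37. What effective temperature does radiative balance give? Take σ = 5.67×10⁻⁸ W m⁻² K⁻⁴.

Power absorbed = (1−a)S·πR²; power emitted = 4πR²σT⁴. Equating and cancelling πR²:
T = ((1−a)S / 4σ)^(1/4) = (319 / (4 × 5.67×10⁻⁸))^(1/4) = (1.41×10^9)^(1/4).
T = 194 K.

T ≈ 194 K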